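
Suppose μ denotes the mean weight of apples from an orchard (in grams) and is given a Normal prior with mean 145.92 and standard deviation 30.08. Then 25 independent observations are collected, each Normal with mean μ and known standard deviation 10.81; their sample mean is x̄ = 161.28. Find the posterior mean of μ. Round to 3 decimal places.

Posterior mean ≈ 161.201

With known σ, the Normal prior is conjugate. Weight on the data is w = (n/σ²)/(n/σ² + 1/τ₀²) = 0.213938/(0.213938+0.00110521) = 0.99486.
Posterior mean = w·x̄ + (1−w)·μ₀ = 0.99486·161.28 + 0.0051395·145.92 = 161.201.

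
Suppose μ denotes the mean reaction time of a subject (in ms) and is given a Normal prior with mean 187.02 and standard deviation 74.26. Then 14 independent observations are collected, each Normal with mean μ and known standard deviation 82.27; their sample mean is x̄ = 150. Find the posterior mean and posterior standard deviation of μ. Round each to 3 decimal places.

Prior precision 1/τ₀² = 1/74.26² = 0.00018134; data precision n/σ² = 14/82.27² = 0.00206845.
Posterior precision = 0.00018134 + 0.00206845 = 0.00224979, giving posterior SD = 1/√0.00224979 = 21.083.
Posterior mean = (0.00018134·187.02 + 0.00206845·150) / 0.00224979 = 152.984.

Posterior mean ≈ 152.984; posterior SD ≈ 21.083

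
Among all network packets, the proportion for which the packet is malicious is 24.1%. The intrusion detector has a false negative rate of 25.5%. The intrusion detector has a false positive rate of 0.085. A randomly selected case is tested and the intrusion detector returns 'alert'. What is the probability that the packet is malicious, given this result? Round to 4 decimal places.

P(H | E) ≈ 0.7357

Write H for 'the packet is malicious'. Prior odds H:¬H = 0.241/0.759 = 0.31752. For the 'alert' outcome, the likelihood ratio is 0.745/0.085 = 8.7647.
Posterior odds = 0.31752 × 8.7647 = 2.7830, so P(H|E) = 2.7830/(1+2.7830) = 0.7357.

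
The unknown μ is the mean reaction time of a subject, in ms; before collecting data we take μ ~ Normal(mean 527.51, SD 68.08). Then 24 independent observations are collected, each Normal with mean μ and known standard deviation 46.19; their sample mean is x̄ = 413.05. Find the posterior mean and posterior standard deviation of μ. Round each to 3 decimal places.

Posterior mean ≈ 415.204; posterior SD ≈ 9.339

Prior precision 1/τ₀² = 1/68.08² = 0.00021576; data precision n/σ² = 24/46.19² = 0.0112490.
Posterior precision = 0.00021576 + 0.0112490 = 0.0114648, giving posterior SD = 1/√0.0114648 = 9.339.
Posterior mean = (0.00021576·527.51 + 0.0112490·413.05) / 0.0114648 = 415.204.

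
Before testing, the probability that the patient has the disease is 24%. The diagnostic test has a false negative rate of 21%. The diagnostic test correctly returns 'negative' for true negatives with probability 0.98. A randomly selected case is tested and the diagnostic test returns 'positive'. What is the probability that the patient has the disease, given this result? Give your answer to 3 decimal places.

Write H for 'the patient has the disease'. Prior odds H:¬H = 0.24/0.76 = 0.31579. For the 'positive' outcome, the likelihood ratio is 0.79/0.02 = 39.500.
Posterior odds = 0.31579 × 39.500 = 12.474, so P(H|E) = 12.474/(1+12.474) = 0.926.

P(H | E) ≈ 0.926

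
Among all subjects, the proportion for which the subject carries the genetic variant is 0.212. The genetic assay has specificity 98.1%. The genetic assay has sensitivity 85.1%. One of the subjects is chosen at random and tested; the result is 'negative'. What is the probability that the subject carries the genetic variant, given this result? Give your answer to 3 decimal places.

Let H be the event that the subject carries the genetic variant. P(H) = 0.212, so P(¬H) = 0.788. With E the 'negative' result, P(E|H) = 0.149 and P(E|¬H) = 0.981.
P(E) = 0.149·0.212 + 0.981·0.788 = 0.031588 + 0.77303 = 0.80462.
By Bayes' theorem, P(H|E) = 0.031588 / 0.80462 = 0.039.

P(H | E) ≈ 0.039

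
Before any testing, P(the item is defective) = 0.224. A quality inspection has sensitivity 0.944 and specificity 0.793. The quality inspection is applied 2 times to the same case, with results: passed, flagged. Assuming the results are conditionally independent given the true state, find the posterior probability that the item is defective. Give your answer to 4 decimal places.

With H the event that the item is defective, the joint likelihood of the observed sequence is P(data|H) = 0.056·0.944 = 0.052864 and P(data|¬H) = 0.793·0.207 = 0.16415.
Bayes: P(H|data) = 0.224·0.052864 / (0.224·0.052864 + 0.776·0.16415) = 0.011842/0.13922 = 0.0851.

Posterior P(H) ≈ 0.0851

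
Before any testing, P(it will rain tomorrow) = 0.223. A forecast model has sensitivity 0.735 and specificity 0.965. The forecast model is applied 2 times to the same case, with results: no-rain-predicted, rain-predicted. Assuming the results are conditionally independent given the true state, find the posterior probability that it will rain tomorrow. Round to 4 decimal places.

With H the event that it will rain tomorrow, the joint likelihood of the observed sequence is P(data|H) = 0.265·0.735 = 0.19478 and P(data|¬H) = 0.965·0.035 = 0.033775.
Bayes: P(H|data) = 0.223·0.19478 / (0.223·0.19478 + 0.777·0.033775) = 0.043435/0.069678 = 0.6234.

Posterior P(H) ≈ 0.6234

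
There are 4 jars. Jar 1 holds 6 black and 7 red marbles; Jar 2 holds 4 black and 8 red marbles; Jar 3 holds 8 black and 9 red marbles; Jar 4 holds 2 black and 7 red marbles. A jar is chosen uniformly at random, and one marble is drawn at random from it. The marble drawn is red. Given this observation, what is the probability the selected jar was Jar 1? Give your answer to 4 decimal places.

P(red|Jar 1) = 0.5385; P(red|Jar 2) = 0.6667; P(red|Jar 3) = 0.5294; P(red|Jar 4) = 0.7778.
Prior × likelihood for each source: 0.25·0.5385=0.1346, 0.25·0.6667=0.1667, 0.25·0.5294=0.1324, 0.25·0.7778=0.1944. Summing gives P(red) = 0.62808.
P(Jar 1 | red) = 0.1346 / 0.62808 = 0.2143.

Posterior probability ≈ 0.2143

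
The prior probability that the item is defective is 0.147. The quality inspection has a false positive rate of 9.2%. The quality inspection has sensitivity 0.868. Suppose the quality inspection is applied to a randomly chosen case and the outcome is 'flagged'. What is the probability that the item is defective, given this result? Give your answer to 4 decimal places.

Let H be the event that the item is defective. P(H) = 0.147, so P(¬H) = 0.853. With E the 'flagged' result, P(E|H) = 0.868 and P(E|¬H) = 0.092.
P(E) = 0.868·0.147 + 0.092·0.853 = 0.12760 + 0.078476 = 0.20607.
By Bayes' theorem, P(H|E) = 0.12760 / 0.20607 = 0.6192.

P(H | E) ≈ 0.6192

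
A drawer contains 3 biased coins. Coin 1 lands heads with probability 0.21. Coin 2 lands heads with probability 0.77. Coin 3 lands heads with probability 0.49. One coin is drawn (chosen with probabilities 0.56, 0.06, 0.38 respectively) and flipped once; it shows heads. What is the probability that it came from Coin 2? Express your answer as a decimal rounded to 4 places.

Posterior probability ≈ 0.1320

Tabulate prior·likelihood by source: [1] prior 0.56, lik 0.21, product 0.1176; [2] prior 0.06, lik 0.77, product 0.04620; [3] prior 0.38, lik 0.49, product 0.1862.
Normalizing constant = 0.35000; the posterior for Coin 2 is its product over the sum, 0.04620/0.35000 = 0.1320.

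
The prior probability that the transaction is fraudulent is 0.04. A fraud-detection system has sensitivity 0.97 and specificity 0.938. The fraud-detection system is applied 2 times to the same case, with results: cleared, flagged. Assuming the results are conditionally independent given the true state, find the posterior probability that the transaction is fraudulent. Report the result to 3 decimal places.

Posterior P(H) ≈ 0.020

Let H be the event that the transaction is fraudulent; start with P(H) = 0.04. P('flagged'|H) = 0.97, P('flagged'|¬H) = 0.062.
Update on result 1 ('cleared'): P(H) ← 0.03·0.0400 / (0.03·0.0400 + 0.938·0.9600) = 0.0012000/0.90168 = 0.0013.
Update on result 2 ('flagged'): P(H) ← 0.97·0.0013 / (0.97·0.0013 + 0.062·0.9987) = 0.0012909/0.063208 = 0.0204.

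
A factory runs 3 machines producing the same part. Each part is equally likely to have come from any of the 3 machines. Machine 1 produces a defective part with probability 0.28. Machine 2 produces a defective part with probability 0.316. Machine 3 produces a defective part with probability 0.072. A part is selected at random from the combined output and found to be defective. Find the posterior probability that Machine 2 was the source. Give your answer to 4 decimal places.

Posterior probability ≈ 0.4731

Tabulate prior·likelihood by source: [1] prior 0.333333, lik 0.28, product 0.09333; [2] prior 0.333333, lik 0.316, product 0.1053; [3] prior 0.333333, lik 0.072, product 0.02400.
Normalizing constant = 0.22267; the posterior for Machine 2 is its product over the sum, 0.1053/0.22267 = 0.4731.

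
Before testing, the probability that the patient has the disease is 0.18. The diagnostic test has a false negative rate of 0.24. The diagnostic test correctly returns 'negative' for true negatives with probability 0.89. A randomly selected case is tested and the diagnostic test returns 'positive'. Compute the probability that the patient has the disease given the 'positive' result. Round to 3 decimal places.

Let H be the event that the patient has the disease. P(H) = 0.18, so P(¬H) = 0.82. With E the 'positive' result, P(E|H) = 0.76 and P(E|¬H) = 0.11.
P(E) = 0.76·0.18 + 0.11·0.82 = 0.13680 + 0.090200 = 0.22700.
By Bayes' theorem, P(H|E) = 0.13680 / 0.22700 = 0.603.

P(H | E) ≈ 0.603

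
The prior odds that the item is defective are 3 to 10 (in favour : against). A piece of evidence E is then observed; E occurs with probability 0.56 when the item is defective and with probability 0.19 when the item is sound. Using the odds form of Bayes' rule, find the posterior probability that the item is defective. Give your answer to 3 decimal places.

Prior odds = 3/10 = 0.30000. In log-odds, ln(0.30000) = -1.2040.
Add log likelihood ratio: ln(2.9474) = 1.0809.
Posterior log-odds = -0.12306, so posterior odds = exp(-0.12306) = 0.88421. Converting, P(H|E) = 0.88421/1.8842 = 0.469.

Posterior probability ≈ 0.469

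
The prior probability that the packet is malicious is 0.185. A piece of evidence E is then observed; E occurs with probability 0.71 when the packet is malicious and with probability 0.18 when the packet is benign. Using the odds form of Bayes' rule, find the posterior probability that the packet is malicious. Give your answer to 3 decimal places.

Posterior probability ≈ 0.472

Prior odds = 0.185/(1−0.185) = 0.22699. In log-odds, ln(0.22699) = -1.4828.
Add log likelihood ratio: ln(3.9444) = 1.3723.
Posterior log-odds = -0.11052, so posterior odds = exp(-0.11052) = 0.89536. Converting, P(H|E) = 0.89536/1.8954 = 0.472.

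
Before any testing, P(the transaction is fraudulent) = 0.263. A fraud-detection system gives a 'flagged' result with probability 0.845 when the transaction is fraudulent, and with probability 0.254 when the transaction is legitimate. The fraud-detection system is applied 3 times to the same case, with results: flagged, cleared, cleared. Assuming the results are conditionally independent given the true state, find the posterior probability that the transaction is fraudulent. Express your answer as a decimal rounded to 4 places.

Let H be the event that the transaction is fraudulent; start with P(H) = 0.263. P('flagged'|H) = 0.845, P('flagged'|¬H) = 0.254.
Update on result 1 ('flagged'): P(H) ← 0.845·0.2630 / (0.845·0.2630 + 0.254·0.7370) = 0.22224/0.40943 = 0.5428.
Update on result 2 ('cleared'): P(H) ← 0.155·0.5428 / (0.155·0.5428 + 0.746·0.4572) = 0.084132/0.42521 = 0.1979.
Update on result 3 ('cleared'): P(H) ← 0.155·0.1979 / (0.155·0.1979 + 0.746·0.8021) = 0.030668/0.62907 = 0.0488.

Posterior P(H) ≈ 0.0488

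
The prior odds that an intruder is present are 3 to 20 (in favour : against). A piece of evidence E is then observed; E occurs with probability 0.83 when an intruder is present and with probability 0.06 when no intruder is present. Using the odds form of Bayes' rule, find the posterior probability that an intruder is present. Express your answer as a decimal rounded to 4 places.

Prior odds = 3/20 = 0.15000. In log-odds, ln(0.15000) = -1.8971.
Add log likelihood ratio: ln(13.833) = 2.6271.
Posterior log-odds = 0.72996, so posterior odds = exp(0.72996) = 2.0750. Converting, P(H|E) = 2.0750/3.0750 = 0.6748.

Posterior probability ≈ 0.6748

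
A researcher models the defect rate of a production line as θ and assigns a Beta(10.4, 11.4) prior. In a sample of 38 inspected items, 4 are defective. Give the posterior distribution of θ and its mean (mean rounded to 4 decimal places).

Posterior: Beta(14.4, 45.4); mean ≈ 0.2408

Observing 4 successes and 34 failures updates Beta(10.4, 11.4) by adding the success and failure counts to the two shape parameters: α = 10.4+4 = 14.4, β = 11.4+34 = 45.4.
Posterior mean = α/(α+β) = 14.4/59.8 = 0.2408.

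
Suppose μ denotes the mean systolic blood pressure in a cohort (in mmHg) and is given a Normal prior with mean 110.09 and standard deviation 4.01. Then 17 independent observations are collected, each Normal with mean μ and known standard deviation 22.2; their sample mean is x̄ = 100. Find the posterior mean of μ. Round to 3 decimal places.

Posterior mean ≈ 106.490

Prior precision 1/τ₀² = 1/4.01² = 0.0621887; data precision n/σ² = 17/22.2² = 0.0344940.
Posterior precision = 0.0621887 + 0.0344940 = 0.0966826.
Posterior mean = (0.0621887·110.09 + 0.0344940·100) / 0.0966826 = 106.490.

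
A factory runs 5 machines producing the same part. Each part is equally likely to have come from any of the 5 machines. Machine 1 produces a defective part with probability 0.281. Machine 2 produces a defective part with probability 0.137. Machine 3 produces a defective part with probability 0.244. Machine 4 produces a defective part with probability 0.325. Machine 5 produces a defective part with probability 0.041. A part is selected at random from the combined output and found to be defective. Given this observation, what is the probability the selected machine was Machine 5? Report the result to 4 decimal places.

Posterior probability ≈ 0.0399

P(defective|M1) = 0.281; P(defective|M2) = 0.137; P(defective|M3) = 0.244; P(defective|M4) = 0.325; P(defective|M5) = 0.041.
Prior × likelihood for each source: 0.2·0.281=0.05620, 0.2·0.137=0.02740, 0.2·0.244=0.04880, 0.2·0.325=0.06500, 0.2·0.041=0.008200. Summing gives P(defective) = 0.20560.
P(Machine 5 | defective) = 0.008200 / 0.20560 = 0.0399.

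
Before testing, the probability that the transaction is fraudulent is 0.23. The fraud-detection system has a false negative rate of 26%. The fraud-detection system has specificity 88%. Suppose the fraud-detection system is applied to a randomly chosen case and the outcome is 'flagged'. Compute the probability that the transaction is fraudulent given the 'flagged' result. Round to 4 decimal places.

P(H | E) ≈ 0.6481

Write H for 'the transaction is fraudulent'. Prior odds H:¬H = 0.23/0.77 = 0.29870. For the 'flagged' outcome, the likelihood ratio is 0.74/0.12 = 6.1667.
Posterior odds = 0.29870 × 6.1667 = 1.8420, so P(H|E) = 1.8420/(1+1.8420) = 0.6481.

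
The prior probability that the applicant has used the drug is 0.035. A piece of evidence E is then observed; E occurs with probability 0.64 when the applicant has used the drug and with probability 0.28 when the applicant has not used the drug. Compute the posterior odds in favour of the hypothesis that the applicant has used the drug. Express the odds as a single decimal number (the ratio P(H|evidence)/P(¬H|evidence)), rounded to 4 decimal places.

Posterior odds ≈ 0.0829

Prior odds = 0.035/(1−0.035) = 0.036269. In log-odds, ln(0.036269) = -3.3168.
Add log likelihood ratio: ln(2.2857) = 0.82668.
Posterior log-odds = -2.4901, so posterior odds = exp(-2.4901) = 0.082902.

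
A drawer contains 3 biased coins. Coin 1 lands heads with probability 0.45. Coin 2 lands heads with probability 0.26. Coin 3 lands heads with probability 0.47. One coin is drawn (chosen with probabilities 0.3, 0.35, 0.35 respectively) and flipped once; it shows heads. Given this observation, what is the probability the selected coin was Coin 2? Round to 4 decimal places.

Posterior probability ≈ 0.2330

P(heads|C1) = 0.45; P(heads|C2) = 0.26; P(heads|C3) = 0.47.
Prior × likelihood for each source: 0.3·0.45=0.1350, 0.35·0.26=0.09100, 0.35·0.47=0.1645. Summing gives P(heads) = 0.39050.
P(Coin 2 | heads) = 0.09100 / 0.39050 = 0.2330.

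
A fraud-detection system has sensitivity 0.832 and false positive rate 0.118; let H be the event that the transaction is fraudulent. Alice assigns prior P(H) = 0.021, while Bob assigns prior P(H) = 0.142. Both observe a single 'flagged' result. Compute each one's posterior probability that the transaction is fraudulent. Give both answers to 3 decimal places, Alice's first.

P('+'|H) = 0.832, P('+'|¬H) = 0.118.
Alice: numerator 0.832·0.021 = 0.017472; evidence = 0.017472+0.118·0.979 = 0.13299; posterior = 0.131.
Bob: numerator 0.832·0.142 = 0.11814; evidence = 0.11814+0.118·0.858 = 0.21939; posterior = 0.539.

Alice: 0.131; Bob: 0.539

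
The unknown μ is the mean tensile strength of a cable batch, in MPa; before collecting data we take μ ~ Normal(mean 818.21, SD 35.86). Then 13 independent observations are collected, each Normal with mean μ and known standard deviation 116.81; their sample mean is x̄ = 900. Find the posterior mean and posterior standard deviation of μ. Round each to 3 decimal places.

Posterior mean ≈ 863.244; posterior SD ≈ 24.040

Prior precision 1/τ₀² = 1/35.86² = 0.00077764; data precision n/σ² = 13/116.81² = 0.00095276.
Posterior precision = 0.00077764 + 0.00095276 = 0.00173040, giving posterior SD = 1/√0.00173040 = 24.040.
Posterior mean = (0.00077764·818.21 + 0.00095276·900) / 0.00173040 = 863.244.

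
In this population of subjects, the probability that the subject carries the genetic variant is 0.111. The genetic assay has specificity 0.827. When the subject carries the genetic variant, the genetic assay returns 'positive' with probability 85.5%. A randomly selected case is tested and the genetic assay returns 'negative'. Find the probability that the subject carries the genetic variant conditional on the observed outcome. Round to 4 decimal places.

P(H | E) ≈ 0.0214

Write H for 'the subject carries the genetic variant'. Prior odds H:¬H = 0.111/0.889 = 0.12486. For the 'negative' outcome, the likelihood ratio is 0.145/0.827 = 0.17533.
Posterior odds = 0.12486 × 0.17533 = 0.021892, so P(H|E) = 0.021892/(1+0.021892) = 0.0214.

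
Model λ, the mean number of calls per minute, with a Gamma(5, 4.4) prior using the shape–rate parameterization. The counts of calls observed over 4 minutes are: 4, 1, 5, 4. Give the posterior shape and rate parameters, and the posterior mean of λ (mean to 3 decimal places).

Total count ∑xᵢ = 14 over n = 4 minutes.
Gamma is conjugate to the Poisson likelihood: posterior is Gamma(shape = 5+14 = 19, rate = 4.4+4 = 8.4).
E[λ | data] = 19/8.4 = 2.262.

Posterior: Gamma(shape=19, rate=8.4); mean ≈ 2.262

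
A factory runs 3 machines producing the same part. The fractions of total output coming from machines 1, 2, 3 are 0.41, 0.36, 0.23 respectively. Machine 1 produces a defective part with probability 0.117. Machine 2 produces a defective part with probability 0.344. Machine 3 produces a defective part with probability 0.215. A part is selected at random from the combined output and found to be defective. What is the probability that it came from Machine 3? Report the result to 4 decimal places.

Posterior probability ≈ 0.2235

P(defective|M1) = 0.117; P(defective|M2) = 0.344; P(defective|M3) = 0.215.
Prior × likelihood for each source: 0.41·0.117=0.04797, 0.36·0.344=0.1238, 0.23·0.215=0.04945. Summing gives P(defective) = 0.22126.
P(Machine 3 | defective) = 0.04945 / 0.22126 = 0.2235.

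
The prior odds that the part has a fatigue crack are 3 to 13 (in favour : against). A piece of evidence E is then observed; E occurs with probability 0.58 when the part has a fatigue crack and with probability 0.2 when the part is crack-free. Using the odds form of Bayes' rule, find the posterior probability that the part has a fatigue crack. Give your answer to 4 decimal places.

Prior odds = 3/13 = 0.23077. In log-odds, ln(0.23077) = -1.4663.
Add log likelihood ratio: ln(2.9000) = 1.0647.
Posterior log-odds = -0.40163, so posterior odds = exp(-0.40163) = 0.66923. Converting, P(H|E) = 0.66923/1.6692 = 0.4009.

Posterior probability ≈ 0.4009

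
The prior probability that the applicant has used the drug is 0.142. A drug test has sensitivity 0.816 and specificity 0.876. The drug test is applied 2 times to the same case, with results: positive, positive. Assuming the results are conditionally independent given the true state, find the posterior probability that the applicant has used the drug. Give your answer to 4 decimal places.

Posterior P(H) ≈ 0.8776

Let H be the event that the applicant has used the drug; start with P(H) = 0.142. P('positive'|H) = 0.816, P('positive'|¬H) = 0.124.
Update on result 1 ('positive'): P(H) ← 0.816·0.1420 / (0.816·0.1420 + 0.124·0.8580) = 0.11587/0.22226 = 0.5213.
Update on result 2 ('positive'): P(H) ← 0.816·0.5213 / (0.816·0.5213 + 0.124·0.4787) = 0.42540/0.48476 = 0.8776.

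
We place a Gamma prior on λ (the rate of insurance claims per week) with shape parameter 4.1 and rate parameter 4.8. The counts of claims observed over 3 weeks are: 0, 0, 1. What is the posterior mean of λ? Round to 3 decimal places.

The Poisson likelihood adds the total count to the shape and the number of exposure periods to the rate. Here ∑xᵢ = 1 and n = 3, so shape 4.1→5.1 and rate 4.8→7.8.
Posterior mean = shape/rate = 5.1/7.8 = 0.654.

Posterior mean ≈ 0.654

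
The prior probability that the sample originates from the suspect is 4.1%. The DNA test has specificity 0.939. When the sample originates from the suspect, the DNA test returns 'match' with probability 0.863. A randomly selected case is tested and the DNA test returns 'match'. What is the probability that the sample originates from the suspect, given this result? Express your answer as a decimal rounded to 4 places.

P(H | E) ≈ 0.3769

Let H be the event that the sample originates from the suspect. P(H) = 0.041, so P(¬H) = 0.959. With E the 'match' result, P(E|H) = 0.863 and P(E|¬H) = 0.061.
P(E) = 0.863·0.041 + 0.061·0.959 = 0.035383 + 0.058499 = 0.093882.
By Bayes' theorem, P(H|E) = 0.035383 / 0.093882 = 0.3769.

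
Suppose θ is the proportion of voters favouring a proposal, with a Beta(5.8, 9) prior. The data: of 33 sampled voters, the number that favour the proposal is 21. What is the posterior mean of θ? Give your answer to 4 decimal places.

Posterior mean ≈ 0.5607

Observing 21 successes and 12 failures updates Beta(5.8, 9) by adding the success and failure counts to the two shape parameters: α = 5.8+21 = 26.8, β = 9+12 = 21.
E[θ | data] = 26.8/(26.8+21) = 0.5607.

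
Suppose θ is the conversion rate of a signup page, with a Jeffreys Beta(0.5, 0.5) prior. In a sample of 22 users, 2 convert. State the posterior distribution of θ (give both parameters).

Posterior: Beta(2.5, 20.5)

Observing 2 successes and 20 failures updates Beta(0.5, 0.5) by adding the success and failure counts to the two shape parameters: α = 0.5+2 = 2.5, β = 0.5+20 = 20.5.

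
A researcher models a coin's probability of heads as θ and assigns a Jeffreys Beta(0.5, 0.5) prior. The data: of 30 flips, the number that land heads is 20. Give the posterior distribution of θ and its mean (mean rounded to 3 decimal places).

Observing 20 successes and 10 failures updates Beta(0.5, 0.5) by adding the success and failure counts to the two shape parameters: α = 0.5+20 = 20.5, β = 0.5+10 = 10.5.
Posterior mean = α/(α+β) = 20.5/31 = 0.661.

Posterior: Beta(20.5, 10.5); mean ≈ 0.661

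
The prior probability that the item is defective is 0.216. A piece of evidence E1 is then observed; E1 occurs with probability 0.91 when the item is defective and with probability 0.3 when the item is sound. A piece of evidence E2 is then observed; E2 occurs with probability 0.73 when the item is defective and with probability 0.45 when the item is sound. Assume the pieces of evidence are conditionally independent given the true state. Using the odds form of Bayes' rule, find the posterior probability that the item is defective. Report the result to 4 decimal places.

Prior odds = 0.216/(1−0.216) = 0.27551.
Likelihood ratio for E1 = 0.91/0.3 = 3.0333.
Likelihood ratio for E2 = 0.73/0.45 = 1.6222.
Posterior odds = prior odds × LR₁ × LR₂ = 1.3557.
Posterior probability = odds/(1+odds) = 1.3557/2.3557 = 0.5755.

Posterior probability ≈ 0.5755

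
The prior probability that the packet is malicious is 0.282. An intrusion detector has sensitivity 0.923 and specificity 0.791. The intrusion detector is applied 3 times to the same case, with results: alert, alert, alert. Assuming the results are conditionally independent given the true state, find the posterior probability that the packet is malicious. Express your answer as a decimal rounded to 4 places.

Posterior P(H) ≈ 0.9713

Let H be the event that the packet is malicious; start with P(H) = 0.282. P('alert'|H) = 0.923, P('alert'|¬H) = 0.209.
Update on result 1 ('alert'): P(H) ← 0.923·0.2820 / (0.923·0.2820 + 0.209·0.7180) = 0.26029/0.41035 = 0.6343.
Update on result 2 ('alert'): P(H) ← 0.923·0.6343 / (0.923·0.6343 + 0.209·0.3657) = 0.58546/0.66189 = 0.8845.
Update on result 3 ('alert'): P(H) ← 0.923·0.8845 / (0.923·0.8845 + 0.209·0.1155) = 0.81642/0.84055 = 0.9713.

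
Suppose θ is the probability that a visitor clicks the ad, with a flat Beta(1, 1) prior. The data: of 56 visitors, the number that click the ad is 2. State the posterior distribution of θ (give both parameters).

The binomial likelihood is conjugate to the Beta prior: with 2 successes and 54 failures, the posterior is Beta(1+2, 1+54) = Beta(3, 55).

Posterior: Beta(3, 55)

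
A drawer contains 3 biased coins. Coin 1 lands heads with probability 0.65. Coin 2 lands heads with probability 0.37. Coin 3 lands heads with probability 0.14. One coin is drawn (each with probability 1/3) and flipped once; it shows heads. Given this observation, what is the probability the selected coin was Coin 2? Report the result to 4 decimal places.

Posterior probability ≈ 0.3190

P(heads|C1) = 0.65; P(heads|C2) = 0.37; P(heads|C3) = 0.14.
Prior × likelihood for each source: 0.333333·0.65=0.2167, 0.333333·0.37=0.1233, 0.333333·0.14=0.04667. Summing gives P(heads) = 0.38667.
P(Coin 2 | heads) = 0.1233 / 0.38667 = 0.3190.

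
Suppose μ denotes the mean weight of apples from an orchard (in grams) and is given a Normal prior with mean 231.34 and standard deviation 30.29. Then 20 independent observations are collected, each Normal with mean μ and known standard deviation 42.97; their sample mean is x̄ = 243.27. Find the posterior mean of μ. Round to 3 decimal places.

With known σ, the Normal prior is conjugate. Weight on the data is w = (n/σ²)/(n/σ² + 1/τ₀²) = 0.0108318/(0.0108318+0.00108994) = 0.90858.
Posterior mean = w·x̄ + (1−w)·μ₀ = 0.90858·243.27 + 0.091425·231.34 = 242.179.

Posterior mean ≈ 242.179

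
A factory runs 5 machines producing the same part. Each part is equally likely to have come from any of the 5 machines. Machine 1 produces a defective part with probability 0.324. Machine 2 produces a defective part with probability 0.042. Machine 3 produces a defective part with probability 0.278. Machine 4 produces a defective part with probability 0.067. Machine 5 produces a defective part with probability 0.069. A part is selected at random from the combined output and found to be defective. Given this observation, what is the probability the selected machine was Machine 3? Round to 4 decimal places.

P(defective|M1) = 0.324; P(defective|M2) = 0.042; P(defective|M3) = 0.278; P(defective|M4) = 0.067; P(defective|M5) = 0.069.
Prior × likelihood for each source: 0.2·0.324=0.06480, 0.2·0.042=0.008400, 0.2·0.278=0.05560, 0.2·0.067=0.01340, 0.2·0.069=0.01380. Summing gives P(defective) = 0.15600.
P(Machine 3 | defective) = 0.05560 / 0.15600 = 0.3564.

Posterior probability ≈ 0.3564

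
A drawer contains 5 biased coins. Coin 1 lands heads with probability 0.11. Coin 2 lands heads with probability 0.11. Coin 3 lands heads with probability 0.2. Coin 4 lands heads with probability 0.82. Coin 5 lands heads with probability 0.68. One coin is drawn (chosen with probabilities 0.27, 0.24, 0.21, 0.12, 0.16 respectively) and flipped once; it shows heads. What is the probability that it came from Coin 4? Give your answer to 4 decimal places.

Tabulate prior·likelihood by source: [1] prior 0.27, lik 0.11, product 0.02970; [2] prior 0.24, lik 0.11, product 0.02640; [3] prior 0.21, lik 0.2, product 0.04200; [4] prior 0.12, lik 0.82, product 0.09840; [5] prior 0.16, lik 0.68, product 0.1088.
Normalizing constant = 0.30530; the posterior for Coin 4 is its product over the sum, 0.09840/0.30530 = 0.3223.

Posterior probability ≈ 0.3223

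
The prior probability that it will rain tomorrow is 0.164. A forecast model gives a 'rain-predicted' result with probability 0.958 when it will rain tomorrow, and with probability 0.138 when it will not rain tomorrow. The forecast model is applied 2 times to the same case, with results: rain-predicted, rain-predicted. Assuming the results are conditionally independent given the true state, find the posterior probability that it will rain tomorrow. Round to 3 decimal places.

Posterior P(H) ≈ 0.904

With H the event that it will rain tomorrow, the joint likelihood of the observed sequence is P(data|H) = 0.958·0.958 = 0.91776 and P(data|¬H) = 0.138·0.138 = 0.019044.
Bayes: P(H|data) = 0.164·0.91776 / (0.164·0.91776 + 0.836·0.019044) = 0.15051/0.16643 = 0.9043.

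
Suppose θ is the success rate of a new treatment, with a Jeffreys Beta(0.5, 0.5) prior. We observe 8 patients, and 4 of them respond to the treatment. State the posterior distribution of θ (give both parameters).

Posterior: Beta(4.5, 4.5)

Observing 4 successes and 4 failures updates Beta(0.5, 0.5) by adding the success and failure counts to the two shape parameters: α = 0.5+4 = 4.5, β = 0.5+4 = 4.5.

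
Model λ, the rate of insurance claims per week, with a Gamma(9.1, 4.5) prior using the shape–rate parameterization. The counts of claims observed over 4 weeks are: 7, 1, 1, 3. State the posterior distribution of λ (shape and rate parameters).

The Poisson likelihood adds the total count to the shape and the number of exposure periods to the rate. Here ∑xᵢ = 12 and n = 4, so shape 9.1→21.1 and rate 4.5→8.5.

Posterior: Gamma(shape=21.1, rate=8.5)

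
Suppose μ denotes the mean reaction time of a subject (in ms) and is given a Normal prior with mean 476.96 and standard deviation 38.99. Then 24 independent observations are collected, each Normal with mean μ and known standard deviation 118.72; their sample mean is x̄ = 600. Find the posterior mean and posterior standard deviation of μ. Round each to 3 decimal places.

Prior precision 1/τ₀² = 1/38.99² = 0.00065780; data precision n/σ² = 24/118.72² = 0.00170280.
Posterior precision = 0.00065780 + 0.00170280 = 0.00236060, giving posterior SD = 1/√0.00236060 = 20.582.
Posterior mean = (0.00065780·476.96 + 0.00170280·600) / 0.00236060 = 565.714.

Posterior mean ≈ 565.714; posterior SD ≈ 20.582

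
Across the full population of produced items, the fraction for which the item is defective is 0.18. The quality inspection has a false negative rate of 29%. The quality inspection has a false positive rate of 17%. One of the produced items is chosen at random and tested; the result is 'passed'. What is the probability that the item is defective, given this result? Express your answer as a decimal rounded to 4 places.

P(H | E) ≈ 0.0712

Let H be the event that the item is defective. P(H) = 0.18, so P(¬H) = 0.82. With E the 'passed' result, P(E|H) = 0.29 and P(E|¬H) = 0.83.
P(E) = 0.29·0.18 + 0.83·0.82 = 0.052200 + 0.68060 = 0.73280.
By Bayes' theorem, P(H|E) = 0.052200 / 0.73280 = 0.0712.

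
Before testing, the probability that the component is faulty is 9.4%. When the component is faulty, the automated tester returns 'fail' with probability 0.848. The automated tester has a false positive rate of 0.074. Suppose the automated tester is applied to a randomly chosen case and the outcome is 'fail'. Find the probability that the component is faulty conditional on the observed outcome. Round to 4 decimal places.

Let H be the event that the component is faulty. P(H) = 0.094, so P(¬H) = 0.906. With E the 'fail' result, P(E|H) = 0.848 and P(E|¬H) = 0.074.
P(E) = 0.848·0.094 + 0.074·0.906 = 0.079712 + 0.067044 = 0.14676.
By Bayes' theorem, P(H|E) = 0.079712 / 0.14676 = 0.5432.

P(H | E) ≈ 0.5432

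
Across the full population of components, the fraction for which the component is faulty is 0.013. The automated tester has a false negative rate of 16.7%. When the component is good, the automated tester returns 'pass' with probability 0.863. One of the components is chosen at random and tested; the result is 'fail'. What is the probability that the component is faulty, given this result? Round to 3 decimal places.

P(H | E) ≈ 0.074

Let H be the event that the component is faulty. P(H) = 0.013, so P(¬H) = 0.987. With E the 'fail' result, P(E|H) = 0.833 and P(E|¬H) = 0.137.
P(E) = 0.833·0.013 + 0.137·0.987 = 0.010829 + 0.13522 = 0.14605.
By Bayes' theorem, P(H|E) = 0.010829 / 0.14605 = 0.074.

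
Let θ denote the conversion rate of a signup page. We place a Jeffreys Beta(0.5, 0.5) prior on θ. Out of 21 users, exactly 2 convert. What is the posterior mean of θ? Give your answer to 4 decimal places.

Observing 2 successes and 19 failures updates Beta(0.5, 0.5) by adding the success and failure counts to the two shape parameters: α = 0.5+2 = 2.5, β = 0.5+19 = 19.5.
Posterior mean = α/(α+β) = 2.5/22 = 0.1136.

Posterior mean ≈ 0.1136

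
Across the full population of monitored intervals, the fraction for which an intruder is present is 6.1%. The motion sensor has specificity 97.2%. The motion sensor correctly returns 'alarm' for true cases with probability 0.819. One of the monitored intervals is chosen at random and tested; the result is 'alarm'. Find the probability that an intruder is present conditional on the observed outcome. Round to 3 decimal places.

Let H be the event that an intruder is present. P(H) = 0.061, so P(¬H) = 0.939. With E the 'alarm' result, P(E|H) = 0.819 and P(E|¬H) = 0.028.
P(E) = 0.819·0.061 + 0.028·0.939 = 0.049959 + 0.026292 = 0.076251.
By Bayes' theorem, P(H|E) = 0.049959 / 0.076251 = 0.655.

P(H | E) ≈ 0.655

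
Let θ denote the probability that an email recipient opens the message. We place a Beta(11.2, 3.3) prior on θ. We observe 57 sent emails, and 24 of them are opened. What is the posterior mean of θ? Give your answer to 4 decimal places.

Posterior mean ≈ 0.4923

The binomial likelihood is conjugate to the Beta prior: with 24 successes and 33 failures, the posterior is Beta(11.2+24, 3.3+33) = Beta(35.2, 36.3).
Posterior mean = α/(α+β) = 35.2/71.5 = 0.4923.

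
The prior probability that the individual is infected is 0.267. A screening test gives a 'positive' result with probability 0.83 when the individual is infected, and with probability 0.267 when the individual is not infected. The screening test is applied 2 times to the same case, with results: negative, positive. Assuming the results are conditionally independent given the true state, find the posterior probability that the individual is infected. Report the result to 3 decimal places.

With H the event that the individual is infected, the joint likelihood of the observed sequence is P(data|H) = 0.17·0.83 = 0.14110 and P(data|¬H) = 0.733·0.267 = 0.19571.
Bayes: P(H|data) = 0.267·0.14110 / (0.267·0.14110 + 0.733·0.19571) = 0.037674/0.18113 = 0.2080.

Posterior P(H) ≈ 0.208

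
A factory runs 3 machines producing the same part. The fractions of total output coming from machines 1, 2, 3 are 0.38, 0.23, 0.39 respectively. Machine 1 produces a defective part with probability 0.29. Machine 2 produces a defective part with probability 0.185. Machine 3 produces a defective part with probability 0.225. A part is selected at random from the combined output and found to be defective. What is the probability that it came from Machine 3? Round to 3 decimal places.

Posterior probability ≈ 0.365

Tabulate prior·likelihood by source: [1] prior 0.38, lik 0.29, product 0.1102; [2] prior 0.23, lik 0.185, product 0.04255; [3] prior 0.39, lik 0.225, product 0.08775.
Normalizing constant = 0.24050; the posterior for Machine 3 is its product over the sum, 0.08775/0.24050 = 0.365.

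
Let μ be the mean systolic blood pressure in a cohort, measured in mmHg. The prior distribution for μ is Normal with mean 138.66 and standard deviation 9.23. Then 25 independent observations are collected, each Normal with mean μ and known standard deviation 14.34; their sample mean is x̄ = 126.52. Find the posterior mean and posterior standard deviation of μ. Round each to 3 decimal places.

Posterior mean ≈ 127.589; posterior SD ≈ 2.739

With known σ, the Normal prior is conjugate. Weight on the data is w = (n/σ²)/(n/σ² + 1/τ₀²) = 0.121574/(0.121574+0.0117381) = 0.91195.
Posterior mean = w·x̄ + (1−w)·μ₀ = 0.91195·126.52 + 0.088049·138.66 = 127.589. Posterior variance = 1/(0.121574+0.0117381) = 7.50118, so SD = 2.739.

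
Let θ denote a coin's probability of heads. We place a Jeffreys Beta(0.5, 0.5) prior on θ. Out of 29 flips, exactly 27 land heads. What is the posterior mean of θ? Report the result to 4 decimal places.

Observing 27 successes and 2 failures updates Beta(0.5, 0.5) by adding the success and failure counts to the two shape parameters: α = 0.5+27 = 27.5, β = 0.5+2 = 2.5.
Posterior mean = α/(α+β) = 27.5/30 = 0.9167.

Posterior mean ≈ 0.9167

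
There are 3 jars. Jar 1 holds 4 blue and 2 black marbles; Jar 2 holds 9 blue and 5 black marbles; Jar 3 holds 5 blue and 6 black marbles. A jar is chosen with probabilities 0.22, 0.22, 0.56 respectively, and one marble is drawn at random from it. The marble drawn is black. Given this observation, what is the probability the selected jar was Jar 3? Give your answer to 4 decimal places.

Posterior probability ≈ 0.6679

P(black|Jar 1) = 0.3333; P(black|Jar 2) = 0.3571; P(black|Jar 3) = 0.5455.
Prior × likelihood for each source: 0.22·0.3333=0.07333, 0.22·0.3571=0.07857, 0.56·0.5455=0.3055. Summing gives P(black) = 0.45736.
P(Jar 3 | black) = 0.3055 / 0.45736 = 0.6679.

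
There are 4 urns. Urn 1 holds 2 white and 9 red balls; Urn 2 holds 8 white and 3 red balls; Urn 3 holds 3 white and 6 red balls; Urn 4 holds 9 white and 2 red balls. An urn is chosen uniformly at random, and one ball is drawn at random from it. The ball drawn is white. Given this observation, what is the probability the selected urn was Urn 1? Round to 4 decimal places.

Posterior probability ≈ 0.0882

Tabulate prior·likelihood by source: [1] prior 0.25, lik 0.1818, product 0.04545; [2] prior 0.25, lik 0.7273, product 0.1818; [3] prior 0.25, lik 0.3333, product 0.08333; [4] prior 0.25, lik 0.8182, product 0.2045.
Normalizing constant = 0.51515; the posterior for Urn 1 is its product over the sum, 0.04545/0.51515 = 0.0882.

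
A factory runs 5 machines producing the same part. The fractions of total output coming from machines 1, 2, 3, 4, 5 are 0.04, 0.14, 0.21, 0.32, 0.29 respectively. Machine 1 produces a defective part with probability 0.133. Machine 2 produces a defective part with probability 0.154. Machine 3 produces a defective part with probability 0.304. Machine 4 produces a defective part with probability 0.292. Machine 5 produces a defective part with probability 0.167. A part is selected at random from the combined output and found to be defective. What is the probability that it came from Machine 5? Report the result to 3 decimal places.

Posterior probability ≈ 0.208

P(defective|M1) = 0.133; P(defective|M2) = 0.154; P(defective|M3) = 0.304; P(defective|M4) = 0.292; P(defective|M5) = 0.167.
Prior × likelihood for each source: 0.04·0.133=0.005320, 0.14·0.154=0.02156, 0.21·0.304=0.06384, 0.32·0.292=0.09344, 0.29·0.167=0.04843. Summing gives P(defective) = 0.23259.
P(Machine 5 | defective) = 0.04843 / 0.23259 = 0.208.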